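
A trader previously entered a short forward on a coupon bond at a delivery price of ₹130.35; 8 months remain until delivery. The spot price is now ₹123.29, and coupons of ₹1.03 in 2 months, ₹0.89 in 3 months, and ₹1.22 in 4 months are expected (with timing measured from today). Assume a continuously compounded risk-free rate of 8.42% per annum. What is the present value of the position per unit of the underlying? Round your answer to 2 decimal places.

PV(remaining coupons) I = 1.03·e^(−0.0842·2/12) + 0.89·e^(−0.0842·3/12) + 1.22·e^(−0.0842·4/12) = 3.0733
Current forward F = (S − I)·e^(rT) = (123.29 − 3.0733)·e^(0.0842·8/12) = 120.2167 × 1.057739 = 127.1579
Value (long) = (F − K)·e^(−rT) = (127.1579 − 130.35) × 0.945413 = -3.0179
Short position value = −(long value) = ₹3.02

₹3.02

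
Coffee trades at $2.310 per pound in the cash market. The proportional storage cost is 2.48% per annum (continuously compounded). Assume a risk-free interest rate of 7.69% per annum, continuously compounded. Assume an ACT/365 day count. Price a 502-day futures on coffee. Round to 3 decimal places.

$2.657 per pound

Net carry = r + u − y = 0.0769 + 0.0248 − 0.0000 = 0.1017
F = S·e^((r+u−y)T) = 2.310 · e^(0.1017 × 502/365) = 2.310 · e^0.139872
= 2.310 × 1.150127 = $2.657 per pound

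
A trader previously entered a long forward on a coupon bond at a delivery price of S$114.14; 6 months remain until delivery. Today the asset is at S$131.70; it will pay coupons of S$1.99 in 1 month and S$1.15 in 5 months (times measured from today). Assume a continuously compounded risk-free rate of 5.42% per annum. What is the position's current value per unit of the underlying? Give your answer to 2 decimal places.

PV(remaining coupons) I = 1.99·e^(−0.0542·1/12) + 1.15·e^(−0.0542·5/12) = 3.1054
Current forward F = (S − I)·e^(rT) = (131.70 − 3.1054)·e^(0.0542·6/12) = 128.5946 × 1.027471 = 132.1272
Value (long) = (F − K)·e^(−rT) = (132.1272 − 114.14) × 0.973264 = 17.5063
Value = S$17.51

S$17.51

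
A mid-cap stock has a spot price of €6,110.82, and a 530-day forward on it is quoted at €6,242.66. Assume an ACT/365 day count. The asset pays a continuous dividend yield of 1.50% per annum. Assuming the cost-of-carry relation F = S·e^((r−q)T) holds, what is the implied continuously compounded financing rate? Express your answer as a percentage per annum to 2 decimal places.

From F = S·e^((r−q)T): (r − q) = ln(F/S)/T
ln(6242.66/6110.82) = ln(1.021575) = 0.021346
(r − q) = 0.021346 / (530/365) = 0.014701
r = ln(F/S)/T + q = 0.014701 + 0.0150 = 0.029701
r = 2.97%

2.97%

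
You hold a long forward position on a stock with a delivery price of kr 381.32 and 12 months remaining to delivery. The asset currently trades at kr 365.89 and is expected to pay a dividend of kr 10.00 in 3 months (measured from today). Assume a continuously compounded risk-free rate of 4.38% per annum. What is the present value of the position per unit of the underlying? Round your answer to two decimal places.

PV(remaining dividends) I = 10.00·e^(−0.0438·3/12) = 9.8911
Current forward F = (S − I)·e^(rT) = (365.89 − 9.8911)·e^(0.0438·12/12) = 355.9989 × 1.044773 = 371.9380
Value (long) = (F − K)·e^(−rT) = (371.9380 − 381.32) × 0.957145 = -8.9799
Value = -kr 8.98

-kr 8.98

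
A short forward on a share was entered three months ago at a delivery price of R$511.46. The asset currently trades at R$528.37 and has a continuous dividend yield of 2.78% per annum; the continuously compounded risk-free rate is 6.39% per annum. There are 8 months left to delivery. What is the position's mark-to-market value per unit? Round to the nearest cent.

Current fair forward for the remaining 8 months: F = S·e^((r − q)·T), (r − q) = 0.0639 − 0.0278 = 0.0361
F = 528.37 · e^(0.0361 × 8/12) = 528.37 × 1.024359 = 541.2406
Value of long forward = (F − K)·e^(−rT) = (541.2406 − 511.46) · e^(−0.0639·8/12)
= 29.7806 × 0.958295 = 28.54
Short position value = −(long value) = -R$28.54

-R$28.54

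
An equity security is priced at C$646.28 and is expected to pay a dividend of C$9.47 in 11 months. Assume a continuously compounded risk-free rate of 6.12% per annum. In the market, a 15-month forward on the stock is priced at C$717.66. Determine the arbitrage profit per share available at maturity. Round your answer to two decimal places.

PV(dividends) I = 9.47·e^(−0.0612·11/12) = 8.9534
Fair forward F* = (S − I)·e^(rT) = (646.28 − 8.9534)·e^0.076500 = 637.3266 × 1.079502 = 687.9953
Market C$717.66 > fair 687.9953: forward overpriced → cash-and-carry (borrow at r, buy the stock and collect the dividends, short the forward).
Profit at T = |F_mkt − F*| = |717.66 − 687.9953| = C$29.66 per share

C$29.66 per share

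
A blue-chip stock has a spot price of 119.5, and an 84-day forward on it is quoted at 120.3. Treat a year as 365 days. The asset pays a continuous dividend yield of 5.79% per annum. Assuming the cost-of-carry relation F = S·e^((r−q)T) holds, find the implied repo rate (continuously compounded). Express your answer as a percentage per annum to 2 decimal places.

8.69%

From F = S·e^((r−q)T): (r − q) = ln(F/S)/T
ln(120.3/119.5) = ln(1.006695) = 0.006673
(r − q) = 0.006673 / (84/365) = 0.028996
r = ln(F/S)/T + q = 0.028996 + 0.0579 = 0.086896
r = 8.69%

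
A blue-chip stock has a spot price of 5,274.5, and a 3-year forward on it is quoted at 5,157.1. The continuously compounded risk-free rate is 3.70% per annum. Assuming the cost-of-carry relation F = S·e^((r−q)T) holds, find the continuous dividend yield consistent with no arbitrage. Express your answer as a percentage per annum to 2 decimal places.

4.45%

From F = S·e^((r−q)T): (r − q) = ln(F/S)/T
ln(5157.1/5274.5) = ln(0.977742) = -0.022509
(r − q) = -0.022509 / (3) = -0.007503
q = r − ln(F/S)/T = 0.0370 + 0.007503 = 0.044503
q = 4.45%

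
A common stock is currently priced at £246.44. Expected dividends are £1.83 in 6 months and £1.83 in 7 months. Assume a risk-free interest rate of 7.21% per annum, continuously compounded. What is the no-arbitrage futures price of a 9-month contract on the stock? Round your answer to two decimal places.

£256.42

PV(dividends) I = 1.83·e^(−0.0721·6/12) + 1.83·e^(−0.0721·7/12)
I = 1.7652 + 1.7546 = 3.5198
F = (S − I)·e^(rT) = (246.44 − 3.5198) · e^(0.0721·9/12)
= 242.9202 · e^0.054075 = 242.9202 × 1.055564 = £256.42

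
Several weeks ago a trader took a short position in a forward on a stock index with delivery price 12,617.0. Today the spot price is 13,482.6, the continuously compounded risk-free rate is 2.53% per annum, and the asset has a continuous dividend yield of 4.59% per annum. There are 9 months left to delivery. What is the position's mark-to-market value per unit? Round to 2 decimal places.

Current fair forward for the remaining 9 months: F = S·e^((r − q)·T), (r − q) = 0.0253 − 0.0459 = -0.0206
F = 13482.6 · e^(-0.0206 × 9/12) = 13482.6 × 0.98466874 = 13275.8948
Value of long forward = (F − K)·e^(−rT) = (13275.8948 − 12617.0) · e^(−0.0253·9/12)
= 658.8948 × 0.98120389 = 646.51
Short position value = −(long value) = -646.51

-646.51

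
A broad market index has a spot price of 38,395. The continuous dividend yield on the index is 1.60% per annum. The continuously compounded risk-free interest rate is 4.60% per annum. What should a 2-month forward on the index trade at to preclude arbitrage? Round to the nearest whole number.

38,587

F = S·e^((r − q)T) = 38395 · e^((0.0460 − 0.0160) × 2/12)
= 38395 · e^0.005000 = 38395 × 1.005013
F = 38,587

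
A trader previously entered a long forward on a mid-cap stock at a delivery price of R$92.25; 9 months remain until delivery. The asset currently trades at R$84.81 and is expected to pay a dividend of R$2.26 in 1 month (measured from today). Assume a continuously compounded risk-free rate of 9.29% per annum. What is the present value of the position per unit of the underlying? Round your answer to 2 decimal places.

-R$3.47

PV(remaining dividends) I = 2.26·e^(−0.0929·1/12) = 2.2426
Current forward F = (S − I)·e^(rT) = (84.81 − 2.2426)·e^(0.0929·9/12) = 82.5674 × 1.072160 = 88.5255
Value (long) = (F − K)·e^(−rT) = (88.5255 − 92.25) × 0.932697 = -3.4738
Value = -R$3.47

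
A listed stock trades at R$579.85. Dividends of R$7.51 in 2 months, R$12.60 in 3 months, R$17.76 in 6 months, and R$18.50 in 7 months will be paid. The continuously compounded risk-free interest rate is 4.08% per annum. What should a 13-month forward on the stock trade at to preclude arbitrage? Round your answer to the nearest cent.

R$548.15

PV(dividends) I = 7.51·e^(−0.0408·2/12) + 12.60·e^(−0.0408·3/12) + 17.76·e^(−0.0408·6/12) + 18.50·e^(−0.0408·7/12)
I = 7.4591 + 12.4721 + 17.4014 + 18.0649 = 55.3975
F = (S − I)·e^(rT) = (579.85 − 55.3975) · e^(0.0408·13/12)
= 524.4525 · e^0.044200 = 524.4525 × 1.045191 = R$548.15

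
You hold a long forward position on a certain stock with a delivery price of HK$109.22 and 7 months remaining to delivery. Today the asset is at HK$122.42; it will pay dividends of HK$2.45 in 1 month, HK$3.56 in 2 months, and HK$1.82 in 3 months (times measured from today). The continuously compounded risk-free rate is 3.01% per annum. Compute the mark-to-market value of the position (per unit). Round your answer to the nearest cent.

HK$7.31

PV(remaining dividends) I = 2.45·e^(−0.0301·1/12) + 3.56·e^(−0.0301·2/12) + 1.82·e^(−0.0301·3/12) = 7.7924
Current forward F = (S − I)·e^(rT) = (122.42 − 7.7924)·e^(0.0301·7/12) = 114.6276 × 1.017713 = 116.6580
Value (long) = (F − K)·e^(−rT) = (116.6580 − 109.22) × 0.982595 = 7.3085
Value = HK$7.31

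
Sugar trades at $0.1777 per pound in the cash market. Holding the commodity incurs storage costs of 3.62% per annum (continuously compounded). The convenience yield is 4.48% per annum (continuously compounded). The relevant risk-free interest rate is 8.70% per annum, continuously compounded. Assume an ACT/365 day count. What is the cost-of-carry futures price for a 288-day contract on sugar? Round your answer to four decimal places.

Net carry = r + u − y = 0.0870 + 0.0362 − 0.0448 = 0.0784
F = S·e^((r+u−y)T) = 0.1777 · e^(0.0784 × 288/365) = 0.1777 · e^0.061861
= 0.1777 × 1.063814 = $0.1890 per pound

$0.1890 per pound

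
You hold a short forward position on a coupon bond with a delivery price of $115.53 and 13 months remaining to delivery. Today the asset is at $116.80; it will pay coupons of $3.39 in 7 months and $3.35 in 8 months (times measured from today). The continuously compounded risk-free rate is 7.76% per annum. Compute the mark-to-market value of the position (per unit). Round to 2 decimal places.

PV(remaining coupons) I = 3.39·e^(−0.0776·7/12) + 3.35·e^(−0.0776·8/12) = 6.4211
Current forward F = (S − I)·e^(rT) = (116.80 − 6.4211)·e^(0.0776·13/12) = 110.3789 × 1.087701 = 120.0592
Value (long) = (F − K)·e^(−rT) = (120.0592 − 115.53) × 0.919370 = 4.1640
Short position value = −(long value) = -$4.16

-$4.16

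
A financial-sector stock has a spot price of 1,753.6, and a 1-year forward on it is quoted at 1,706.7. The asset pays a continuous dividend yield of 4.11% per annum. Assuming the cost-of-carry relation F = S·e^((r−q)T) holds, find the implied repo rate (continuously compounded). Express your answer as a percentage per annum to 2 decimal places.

1.40%

From F = S·e^((r−q)T): (r − q) = ln(F/S)/T
ln(1706.7/1753.6) = ln(0.973255) = -0.027109
(r − q) = -0.027109 / (1) = -0.027109
r = ln(F/S)/T + q = -0.027109 + 0.0411 = 0.013991
r = 1.40%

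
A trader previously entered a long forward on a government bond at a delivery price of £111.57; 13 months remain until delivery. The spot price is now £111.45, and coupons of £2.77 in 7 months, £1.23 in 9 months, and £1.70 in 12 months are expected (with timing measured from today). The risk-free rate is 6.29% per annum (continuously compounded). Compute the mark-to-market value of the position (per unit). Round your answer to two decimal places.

PV(remaining coupons) I = 2.77·e^(−0.0629·7/12) + 1.23·e^(−0.0629·9/12) + 1.70·e^(−0.0629·12/12) = 5.4399
Current forward F = (S − I)·e^(rT) = (111.45 − 5.4399)·e^(0.0629·13/12) = 106.0101 × 1.070517 = 113.4856
Value (long) = (F − K)·e^(−rT) = (113.4856 − 111.57) × 0.934128 = 1.7894
Value = £1.79

£1.79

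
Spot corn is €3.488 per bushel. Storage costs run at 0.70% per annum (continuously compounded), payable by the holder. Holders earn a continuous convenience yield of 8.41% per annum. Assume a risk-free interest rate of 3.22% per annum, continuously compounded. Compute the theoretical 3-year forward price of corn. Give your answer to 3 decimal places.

Net carry = r + u − y = 0.0322 + 0.0070 − 0.0841 = -0.0449
F = S·e^((r+u−y)T) = 3.488 · e^(-0.0449 × 3) = 3.488 · e^-0.134700
= 3.488 × 0.873978 = €3.048 per bushel

€3.048 per bushel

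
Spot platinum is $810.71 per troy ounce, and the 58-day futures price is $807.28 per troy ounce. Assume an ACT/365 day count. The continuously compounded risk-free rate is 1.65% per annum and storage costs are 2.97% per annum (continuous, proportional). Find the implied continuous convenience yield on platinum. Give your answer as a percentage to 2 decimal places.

7.29%

F = S·e^((r+u−y)T) ⇒ (r+u−y) = ln(F/S)/T
ln(807.28/810.71) = -0.004240; /T ⇒ -0.026683
y = r + u − ln(F/S)/T = 0.0165 + 0.0297 + 0.026683 = 0.072883
y = 7.29%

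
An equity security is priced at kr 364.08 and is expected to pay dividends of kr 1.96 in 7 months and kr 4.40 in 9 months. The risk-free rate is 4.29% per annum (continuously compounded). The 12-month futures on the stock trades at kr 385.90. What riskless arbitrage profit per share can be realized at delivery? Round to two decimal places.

PV(dividends) I = 1.96·e^(−0.0429·7/12) + 4.40·e^(−0.0429·9/12) = 6.1722
Fair futures F* = (S − I)·e^(rT) = (364.08 − 6.1722)·e^0.042900 = 357.9078 × 1.043834 = 373.5963
Market kr 385.90 > fair 373.5963: forward overpriced → cash-and-carry (borrow at r, buy the stock and collect the dividends, short the forward).
Profit at T = |F_mkt − F*| = |385.90 − 373.5963| = kr 12.30 per share

kr 12.30 per share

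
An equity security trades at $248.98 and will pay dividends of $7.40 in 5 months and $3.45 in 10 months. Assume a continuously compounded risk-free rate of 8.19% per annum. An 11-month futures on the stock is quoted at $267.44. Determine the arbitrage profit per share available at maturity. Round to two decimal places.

$10.23 per share

PV(dividends) I = 7.40·e^(−0.0819·5/12) + 3.45·e^(−0.0819·10/12) = 10.3741
Fair futures F* = (S − I)·e^(rT) = (248.98 − 10.3741)·e^0.075075 = 238.6059 × 1.077965 = 257.2088
Market $267.44 > fair 257.2088: forward overpriced → cash-and-carry (borrow at r, buy the stock and collect the dividends, short the forward).
Profit at T = |F_mkt − F*| = |267.44 − 257.2088| = $10.23 per share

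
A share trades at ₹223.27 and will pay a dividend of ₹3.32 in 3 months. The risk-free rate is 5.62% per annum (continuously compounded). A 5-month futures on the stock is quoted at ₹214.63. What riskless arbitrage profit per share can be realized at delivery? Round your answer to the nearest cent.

₹10.58 per share

PV(dividends) I = 3.32·e^(−0.0562·3/12) = 3.2737
Fair futures F* = (S − I)·e^(rT) = (223.27 − 3.2737)·e^0.023417 = 219.9963 × 1.023693 = 225.2087
Market ₹214.63 < fair 225.2087: forward underpriced → reverse cash-and-carry (short the stock, invest proceeds at r, pay the dividends, go long the forward).
Profit at T = |F_mkt − F*| = |214.63 − 225.2087| = ₹10.58 per share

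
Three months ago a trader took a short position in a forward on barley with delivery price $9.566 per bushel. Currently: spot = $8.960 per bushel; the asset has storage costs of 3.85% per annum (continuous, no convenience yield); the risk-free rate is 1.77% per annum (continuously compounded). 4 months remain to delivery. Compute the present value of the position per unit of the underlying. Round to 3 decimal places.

Current fair forward for the remaining 4 months: F = S·e^((r + u)·T), (r + u) = 0.0177 + 0.0385 = 0.0562
F = 8.960 · e^(0.0562 × 4/12) = 8.960 × 1.018910 = 9.1294
Value of long forward = (F − K)·e^(−rT) = (9.1294 − 9.566) · e^(−0.0177·4/12)
= -0.4366 × 0.994117 = -0.434
Short position value = −(long value) = $0.434

$0.434 per bushel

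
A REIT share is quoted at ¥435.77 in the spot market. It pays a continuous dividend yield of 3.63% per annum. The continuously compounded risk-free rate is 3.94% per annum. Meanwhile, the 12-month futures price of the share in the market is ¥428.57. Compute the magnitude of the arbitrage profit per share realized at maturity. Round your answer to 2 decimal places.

¥8.55 per share

Fair futures: F* = S·e^(carry·T), with carry = (r − q) = 0.0394 − 0.0363 = 0.0031
F* = 435.77 · e^(0.0031 × 12/12) = 435.77 · e^0.003100 = 435.77 × 1.003105 = ¥437.1231
Market ¥428.57 < fair ¥437.1231: forward underpriced → reverse cash-and-carry (short spot, go long the forward).
At maturity, profit = |F_mkt − F*| = |428.57 − 437.1231| = ¥8.55 per share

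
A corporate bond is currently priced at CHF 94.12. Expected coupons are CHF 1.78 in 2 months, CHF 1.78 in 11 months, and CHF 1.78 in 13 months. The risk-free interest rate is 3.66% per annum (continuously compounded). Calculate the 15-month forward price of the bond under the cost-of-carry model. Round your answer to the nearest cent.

CHF 93.08

PV(coupons) I = 1.78·e^(−0.0366·2/12) + 1.78·e^(−0.0366·11/12) + 1.78·e^(−0.0366·13/12)
I = 1.7692 + 1.7213 + 1.7108 = 5.2013
F = (S − I)·e^(rT) = (94.12 − 5.2013) · e^(0.0366·15/12)
= 88.9187 · e^0.045750 = 88.9187 × 1.046813 = CHF 93.08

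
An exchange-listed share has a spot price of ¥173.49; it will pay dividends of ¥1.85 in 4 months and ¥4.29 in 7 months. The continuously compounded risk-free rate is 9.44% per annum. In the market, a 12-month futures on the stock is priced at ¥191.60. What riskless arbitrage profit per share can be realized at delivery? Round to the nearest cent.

PV(dividends) I = 1.85·e^(−0.0944·4/12) + 4.29·e^(−0.0944·7/12) = 5.8528
Fair futures F* = (S − I)·e^(rT) = (173.49 − 5.8528)·e^0.094400 = 167.6372 × 1.098999 = 184.2331
Market ¥191.60 > fair 184.2331: forward overpriced → cash-and-carry (borrow at r, buy the stock and collect the dividends, short the forward).
Profit at T = |F_mkt − F*| = |191.60 − 184.2331| = ¥7.37 per share

¥7.37 per share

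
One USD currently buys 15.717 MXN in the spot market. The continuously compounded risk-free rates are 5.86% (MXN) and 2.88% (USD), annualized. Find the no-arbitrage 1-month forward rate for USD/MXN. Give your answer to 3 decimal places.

15.756

F = S·e^((r_MXN − r_USD)T) = 15.717 · e^((0.0586 − 0.0288) × 1/12)
= 15.717 · e^0.002483 = 15.717 × 1.002486
F = 15.756 MXN per USD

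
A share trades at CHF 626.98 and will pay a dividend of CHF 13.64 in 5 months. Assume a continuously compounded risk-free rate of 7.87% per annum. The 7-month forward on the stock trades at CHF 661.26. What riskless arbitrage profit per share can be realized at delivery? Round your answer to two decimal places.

CHF 18.65 per share

PV(dividends) I = 13.64·e^(−0.0787·5/12) = 13.2000
Fair forward F* = (S − I)·e^(rT) = (626.98 − 13.2000)·e^0.045908 = 613.7800 × 1.046978 = 642.6142
Market CHF 661.26 > fair 642.6142: forward overpriced → cash-and-carry (borrow at r, buy the stock and collect the dividends, short the forward).
Profit at T = |F_mkt − F*| = |661.26 − 642.6142| = CHF 18.65 per share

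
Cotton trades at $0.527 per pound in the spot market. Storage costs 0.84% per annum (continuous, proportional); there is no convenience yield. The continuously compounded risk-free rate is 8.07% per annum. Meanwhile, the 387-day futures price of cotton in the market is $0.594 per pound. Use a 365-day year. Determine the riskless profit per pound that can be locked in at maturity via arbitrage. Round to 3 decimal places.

$0.015 per pound

Fair futures: F* = S·e^(carry·T), with carry = (r + u) = 0.0807 + 0.0084 = 0.0891
F* = 0.527 · e^(0.0891 × 387/365) = 0.527 · e^0.094470 = 0.527 × 1.099076 = $0.5792
Market $0.594 > fair $0.5792: forward overpriced → cash-and-carry (buy spot, short the forward).
At maturity, profit = |F_mkt − F*| = |0.594 − 0.5792| = $0.015 per pound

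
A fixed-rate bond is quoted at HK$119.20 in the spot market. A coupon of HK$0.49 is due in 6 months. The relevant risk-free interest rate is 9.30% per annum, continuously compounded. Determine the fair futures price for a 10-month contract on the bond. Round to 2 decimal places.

HK$128.30

PV(coupons) I = 0.49·e^(−0.0930·6/12)
I = 0.4677
F = (S − I)·e^(rT) = (119.20 − 0.4677) · e^(0.0930·10/12)
= 118.7323 · e^0.077500 = 118.7323 × 1.080582 = HK$128.30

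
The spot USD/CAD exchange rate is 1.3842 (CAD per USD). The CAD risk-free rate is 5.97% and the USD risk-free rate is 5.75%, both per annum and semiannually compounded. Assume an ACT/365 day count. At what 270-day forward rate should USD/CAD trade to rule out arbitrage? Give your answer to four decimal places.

By covered interest parity, F = S · (1+r_CAD/2)^(2T) / (1+r_USD/2)^(2T)
= 1.3842 × 1.044476 / 1.042826 = 1.3842 × 1.001582
F = 1.3864 CAD per USD

1.3864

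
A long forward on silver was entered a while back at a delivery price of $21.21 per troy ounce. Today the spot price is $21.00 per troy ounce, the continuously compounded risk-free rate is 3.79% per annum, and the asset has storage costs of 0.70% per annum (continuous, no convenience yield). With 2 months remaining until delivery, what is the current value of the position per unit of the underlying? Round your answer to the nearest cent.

Current fair forward for the remaining 2 months: F = S·e^((r + u)·T), (r + u) = 0.0379 + 0.0070 = 0.0449
F = 21.00 · e^(0.0449 × 2/12) = 21.00 × 1.007511 = 21.1577
Value of long forward = (F − K)·e^(−rT) = (21.1577 − 21.21) · e^(−0.0379·2/12)
= -0.0523 × 0.993703 = -0.05

-$0.05 per troy ounce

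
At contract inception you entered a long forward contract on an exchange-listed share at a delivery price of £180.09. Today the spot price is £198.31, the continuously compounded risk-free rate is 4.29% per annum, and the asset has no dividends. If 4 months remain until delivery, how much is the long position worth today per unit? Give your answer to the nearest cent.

Current fair forward for the remaining 4 months: F = S·e^(r·T), r = 0.0429
F = 198.31 · e^(0.0429 × 4/12) = 198.31 × 1.014403 = 201.1663
Value of long forward = (F − K)·e^(−rT) = (201.1663 − 180.09) · e^(−0.0429·4/12)
= 21.0763 × 0.985802 = 20.78

£20.78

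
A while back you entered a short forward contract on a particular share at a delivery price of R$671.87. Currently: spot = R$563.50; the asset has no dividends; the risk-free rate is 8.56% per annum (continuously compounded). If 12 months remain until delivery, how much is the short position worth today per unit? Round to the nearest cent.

R$53.25

Current fair forward for the remaining 12 months: F = S·e^(r·T), r = 0.0856
F = 563.50 · e^(0.0856 × 12/12) = 563.50 × 1.089370 = 613.8600
Value of long forward = (F − K)·e^(−rT) = (613.8600 − 671.87) · e^(−0.0856·12/12)
= -58.0100 × 0.917961 = -53.25
Short position value = −(long value) = R$53.25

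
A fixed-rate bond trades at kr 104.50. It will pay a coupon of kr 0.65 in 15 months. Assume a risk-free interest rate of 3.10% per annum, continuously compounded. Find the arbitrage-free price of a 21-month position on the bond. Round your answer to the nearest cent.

kr 109.67

PV(coupons) I = 0.65·e^(−0.0310·15/12)
I = 0.6253
F = (S − I)·e^(rT) = (104.50 − 0.6253) · e^(0.0310·21/12)
= 103.8747 · e^0.054250 = 103.8747 × 1.055749 = kr 109.67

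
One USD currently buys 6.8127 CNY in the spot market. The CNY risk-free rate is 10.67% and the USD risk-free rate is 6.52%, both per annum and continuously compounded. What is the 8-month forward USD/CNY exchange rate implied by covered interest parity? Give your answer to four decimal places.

F = S·e^((r_CNY − r_USD)T) = 6.8127 · e^((0.1067 − 0.0652) × 8/12)
= 6.8127 · e^0.027667 = 6.8127 × 1.028053
F = 7.0038 CNY per USD

7.0038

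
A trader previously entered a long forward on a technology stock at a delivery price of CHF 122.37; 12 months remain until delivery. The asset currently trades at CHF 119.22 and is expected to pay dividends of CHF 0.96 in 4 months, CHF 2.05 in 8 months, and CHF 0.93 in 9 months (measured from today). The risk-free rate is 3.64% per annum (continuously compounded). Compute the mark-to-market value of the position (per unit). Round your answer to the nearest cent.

PV(remaining dividends) I = 0.96·e^(−0.0364·4/12) + 2.05·e^(−0.0364·8/12) + 0.93·e^(−0.0364·9/12) = 3.8542
Current forward F = (S − I)·e^(rT) = (119.22 − 3.8542)·e^(0.0364·12/12) = 115.3658 × 1.037071 = 119.6425
Value (long) = (F − K)·e^(−rT) = (119.6425 − 122.37) × 0.964255 = -2.6300
Value = -CHF 2.63

-CHF 2.63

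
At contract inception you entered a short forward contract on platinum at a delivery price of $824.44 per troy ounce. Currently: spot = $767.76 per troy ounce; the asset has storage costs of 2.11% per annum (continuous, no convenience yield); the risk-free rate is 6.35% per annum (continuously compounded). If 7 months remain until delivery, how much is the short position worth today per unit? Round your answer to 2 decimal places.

$17.19 per troy ounce

Current fair forward for the remaining 7 months: F = S·e^((r + u)·T), (r + u) = 0.0635 + 0.0211 = 0.0846
F = 767.76 · e^(0.0846 × 7/12) = 767.76 × 1.050588 = 806.5994
Value of long forward = (F − K)·e^(−rT) = (806.5994 − 824.44) · e^(−0.0635·7/12)
= -17.8406 × 0.963636 = -17.19
Short position value = −(long value) = $17.19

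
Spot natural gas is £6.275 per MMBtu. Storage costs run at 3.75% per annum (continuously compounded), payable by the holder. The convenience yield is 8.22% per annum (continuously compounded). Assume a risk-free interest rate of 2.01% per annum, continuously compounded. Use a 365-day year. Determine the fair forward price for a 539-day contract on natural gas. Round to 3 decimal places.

£6.051 per MMBtu

Net carry = r + u − y = 0.0201 + 0.0375 − 0.0822 = -0.0246
F = S·e^((r+u−y)T) = 6.275 · e^(-0.0246 × 539/365) = 6.275 · e^-0.036327
= 6.275 × 0.964325 = £6.051 per MMBtu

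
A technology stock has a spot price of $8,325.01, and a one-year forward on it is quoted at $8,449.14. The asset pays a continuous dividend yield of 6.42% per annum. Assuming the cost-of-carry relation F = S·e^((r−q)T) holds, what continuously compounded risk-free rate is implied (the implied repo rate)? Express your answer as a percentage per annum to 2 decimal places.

From F = S·e^((r−q)T): (r − q) = ln(F/S)/T
ln(8449.14/8325.01) = ln(1.014910) = 0.014800
(r − q) = 0.014800 / (12/12) = 0.014800
r = ln(F/S)/T + q = 0.014800 + 0.0642 = 0.079000
r = 7.90%

7.90%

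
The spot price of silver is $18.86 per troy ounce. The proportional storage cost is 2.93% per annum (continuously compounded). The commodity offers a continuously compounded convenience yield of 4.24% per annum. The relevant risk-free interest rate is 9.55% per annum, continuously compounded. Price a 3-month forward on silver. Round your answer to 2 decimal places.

Net carry = r + u − y = 0.0955 + 0.0293 − 0.0424 = 0.0824
F = S·e^((r+u−y)T) = 18.86 · e^(0.0824 × 3/12) = 18.86 · e^0.020600
= 18.86 × 1.020814 = $19.25 per troy ounce

$19.25 per troy ounce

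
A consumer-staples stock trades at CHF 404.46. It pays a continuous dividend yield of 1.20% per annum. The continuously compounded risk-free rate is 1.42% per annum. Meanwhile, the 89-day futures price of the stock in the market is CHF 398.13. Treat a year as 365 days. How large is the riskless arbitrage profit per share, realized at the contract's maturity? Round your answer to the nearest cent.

Fair futures: F* = S·e^(carry·T), with carry = (r − q) = 0.0142 − 0.0120 = 0.0022
F* = 404.46 · e^(0.0022 × 89/365) = 404.46 · e^0.000536 = 404.46 × 1.000536 = CHF 404.6768
Market CHF 398.13 < fair CHF 404.6768: forward underpriced → reverse cash-and-carry (short spot, go long the forward).
At maturity, profit = |F_mkt − F*| = |398.13 − 404.6768| = CHF 6.55 per share

CHF 6.55 per share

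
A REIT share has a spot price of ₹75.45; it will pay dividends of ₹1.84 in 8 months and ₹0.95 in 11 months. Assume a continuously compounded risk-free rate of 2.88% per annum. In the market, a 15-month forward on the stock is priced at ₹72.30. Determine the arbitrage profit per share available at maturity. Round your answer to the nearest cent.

PV(dividends) I = 1.84·e^(−0.0288·8/12) + 0.95·e^(−0.0288·11/12) = 2.7303
Fair forward F* = (S − I)·e^(rT) = (75.45 − 2.7303)·e^0.036000 = 72.7197 × 1.036656 = 75.3853
Market ₹72.30 < fair 75.3853: forward underpriced → reverse cash-and-carry (short the stock, invest proceeds at r, pay the dividends, go long the forward).
Profit at T = |F_mkt − F*| = |72.30 − 75.3853| = ₹3.09 per share

₹3.09 per share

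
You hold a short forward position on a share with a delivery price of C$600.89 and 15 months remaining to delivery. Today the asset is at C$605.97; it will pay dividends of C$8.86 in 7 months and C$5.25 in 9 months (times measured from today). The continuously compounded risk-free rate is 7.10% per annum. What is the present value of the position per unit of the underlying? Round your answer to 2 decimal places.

-C$42.63

PV(remaining dividends) I = 8.86·e^(−0.0710·7/12) + 5.25·e^(−0.0710·9/12) = 13.4783
Current forward F = (S − I)·e^(rT) = (605.97 − 13.4783)·e^(0.0710·15/12) = 592.4917 × 1.092807 = 647.4791
Value (long) = (F − K)·e^(−rT) = (647.4791 − 600.89) × 0.915074 = 42.6325
Short position value = −(long value) = -C$42.63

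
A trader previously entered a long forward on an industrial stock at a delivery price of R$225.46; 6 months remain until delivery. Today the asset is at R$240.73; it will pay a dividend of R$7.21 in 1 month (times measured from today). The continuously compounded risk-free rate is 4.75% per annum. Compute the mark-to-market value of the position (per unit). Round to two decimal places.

PV(remaining dividends) I = 7.21·e^(−0.0475·1/12) = 7.1815
Current forward F = (S − I)·e^(rT) = (240.73 − 7.1815)·e^(0.0475·6/12) = 233.5485 × 1.024034 = 239.1616
Value (long) = (F − K)·e^(−rT) = (239.1616 − 225.46) × 0.976530 = 13.3800
Value = R$13.38

R$13.38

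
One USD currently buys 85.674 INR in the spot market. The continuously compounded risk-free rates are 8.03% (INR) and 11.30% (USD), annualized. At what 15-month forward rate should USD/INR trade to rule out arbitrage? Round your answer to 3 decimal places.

F = S·e^((r_INR − r_USD)T) = 85.674 · e^((0.0803 − 0.1130) × 15/12)
= 85.674 · e^-0.040875 = 85.674 × 0.959949
F = 82.243 INR per USD

82.243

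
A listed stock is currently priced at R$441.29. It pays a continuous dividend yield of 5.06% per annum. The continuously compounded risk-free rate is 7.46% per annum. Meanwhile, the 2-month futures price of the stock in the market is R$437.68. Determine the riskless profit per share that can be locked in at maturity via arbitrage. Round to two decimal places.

R$5.38 per share

Fair futures: F* = S·e^(carry·T), with carry = (r − q) = 0.0746 − 0.0506 = 0.0240
F* = 441.29 · e^(0.0240 × 2/12) = 441.29 · e^0.004000 = 441.29 × 1.004008 = R$443.0587
Market R$437.68 < fair R$443.0587: forward underpriced → reverse cash-and-carry (short spot, go long the forward).
At maturity, profit = |F_mkt − F*| = |437.68 − 443.0587| = R$5.38 per share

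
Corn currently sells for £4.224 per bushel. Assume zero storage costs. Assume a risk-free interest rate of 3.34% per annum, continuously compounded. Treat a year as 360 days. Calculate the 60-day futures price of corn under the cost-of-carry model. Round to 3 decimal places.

£4.248 per bushel

F = S·e^(rT) = 4.224 · e^(0.0334 × 60/360) = 4.224 · e^0.005567
= 4.224 × 1.005583 = £4.248 per bushel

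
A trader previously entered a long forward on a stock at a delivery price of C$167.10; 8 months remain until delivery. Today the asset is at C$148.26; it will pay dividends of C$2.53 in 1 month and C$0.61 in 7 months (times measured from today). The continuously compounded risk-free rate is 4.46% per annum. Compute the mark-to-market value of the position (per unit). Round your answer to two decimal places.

-C$17.06

PV(remaining dividends) I = 2.53·e^(−0.0446·1/12) + 0.61·e^(−0.0446·7/12) = 3.1149
Current forward F = (S − I)·e^(rT) = (148.26 − 3.1149)·e^(0.0446·8/12) = 145.1451 × 1.030180 = 149.5256
Value (long) = (F − K)·e^(−rT) = (149.5256 − 167.10) × 0.970704 = -17.0595
Value = -C$17.06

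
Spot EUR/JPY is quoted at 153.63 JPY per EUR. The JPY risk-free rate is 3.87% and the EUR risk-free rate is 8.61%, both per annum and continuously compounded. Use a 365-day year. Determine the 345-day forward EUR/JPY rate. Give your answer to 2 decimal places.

F = S·e^((r_JPY − r_EUR)T) = 153.63 · e^((0.0387 − 0.0861) × 345/365)
= 153.63 · e^-0.044803 = 153.63 × 0.956186
F = 146.90 JPY per EUR

146.90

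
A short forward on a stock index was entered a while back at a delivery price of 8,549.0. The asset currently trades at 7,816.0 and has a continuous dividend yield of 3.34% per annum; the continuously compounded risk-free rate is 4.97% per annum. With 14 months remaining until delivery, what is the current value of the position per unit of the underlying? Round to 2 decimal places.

550.10

Current fair forward for the remaining 14 months: F = S·e^((r − q)·T), (r − q) = 0.0497 − 0.0334 = 0.0163
F = 7816.0 · e^(0.0163 × 14/12) = 7816.0 × 1.01919864 = 7966.0566
Value of long forward = (F − K)·e^(−rT) = (7966.0566 − 8549.0) · e^(−0.0497·14/12)
= -582.9434 × 0.94366568 = -550.10
Short position value = −(long value) = 550.10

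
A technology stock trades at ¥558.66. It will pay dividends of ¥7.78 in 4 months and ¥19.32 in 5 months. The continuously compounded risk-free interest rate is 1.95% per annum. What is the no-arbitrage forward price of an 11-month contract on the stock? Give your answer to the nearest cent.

¥541.36

PV(dividends) I = 7.78·e^(−0.0195·4/12) + 19.32·e^(−0.0195·5/12)
I = 7.7296 + 19.1637 = 26.8933
F = (S − I)·e^(rT) = (558.66 − 26.8933) · e^(0.0195·11/12)
= 531.7667 · e^0.017875 = 531.7667 × 1.018036 = ¥541.36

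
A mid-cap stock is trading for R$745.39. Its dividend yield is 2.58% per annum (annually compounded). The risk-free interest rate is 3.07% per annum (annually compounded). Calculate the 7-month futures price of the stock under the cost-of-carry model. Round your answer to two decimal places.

R$747.46

F = S · (1+r)^T / (1+q)^T
= 745.39 × 1.017795 / 1.014970 = 745.39 × 1.002783
F = R$747.46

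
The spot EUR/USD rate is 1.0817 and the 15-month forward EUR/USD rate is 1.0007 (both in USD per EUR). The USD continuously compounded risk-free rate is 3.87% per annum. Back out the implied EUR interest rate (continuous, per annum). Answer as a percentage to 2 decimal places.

F = S·e^((r_USD − r_EUR)T) ⇒ r_EUR = r_USD − ln(F/S)/T
ln(1.0007/1.0817) = -0.077834; /(15/12) = -0.062267
r_EUR = 0.0387 + 0.062267 = 0.100967
r_EUR = 10.10%

10.10%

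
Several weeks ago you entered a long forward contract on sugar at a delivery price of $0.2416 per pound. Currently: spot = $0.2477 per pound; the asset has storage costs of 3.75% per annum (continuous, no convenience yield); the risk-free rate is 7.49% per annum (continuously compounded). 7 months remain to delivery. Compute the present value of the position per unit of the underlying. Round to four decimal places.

Current fair forward for the remaining 7 months: F = S·e^((r + u)·T), (r + u) = 0.0749 + 0.0375 = 0.1124
F = 0.2477 · e^(0.1124 × 7/12) = 0.2477 × 1.067764 = 0.2645
Value of long forward = (F − K)·e^(−rT) = (0.2645 − 0.2416) · e^(−0.0749·7/12)
= 0.0229 × 0.957249 = 0.0219

$0.0219 per pound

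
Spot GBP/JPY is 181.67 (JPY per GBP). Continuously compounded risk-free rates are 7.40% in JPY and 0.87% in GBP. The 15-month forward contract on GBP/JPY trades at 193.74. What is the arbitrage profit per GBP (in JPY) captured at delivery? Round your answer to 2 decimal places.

Fair forward: F* = S·e^(carry·T), with carry = (r_JPY − r_GBP) = 0.0740 − 0.0087 = 0.0653
F* = 181.67 · e^(0.0653 × 15/12) = 181.67 · e^0.081625 = 181.67 × 1.085049 = 197.1209
Market 193.74 < fair 197.1209: forward underpriced → reverse cash-and-carry (short spot, go long the forward).
At maturity, profit = |F_mkt − F*| = |193.74 − 197.1209| = 3.38 per GBP (in JPY)

3.38 per GBP (in JPY)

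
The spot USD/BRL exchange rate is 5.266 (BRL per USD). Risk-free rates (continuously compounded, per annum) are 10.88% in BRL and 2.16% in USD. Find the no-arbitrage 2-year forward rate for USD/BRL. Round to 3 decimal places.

F = S·e^((r_BRL − r_USD)T) = 5.266 · e^((0.1088 − 0.0216) × 2)
= 5.266 · e^0.174400 = 5.266 × 1.190532
F = 6.269 BRL per USD

6.269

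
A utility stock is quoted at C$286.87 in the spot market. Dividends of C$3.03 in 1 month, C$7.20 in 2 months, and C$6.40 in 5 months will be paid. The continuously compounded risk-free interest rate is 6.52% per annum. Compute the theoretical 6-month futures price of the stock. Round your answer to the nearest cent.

PV(dividends) I = 3.03·e^(−0.0652·1/12) + 7.20·e^(−0.0652·2/12) + 6.40·e^(−0.0652·5/12)
I = 3.0136 + 7.1222 + 6.2285 = 16.3643
F = (S − I)·e^(rT) = (286.87 − 16.3643) · e^(0.0652·6/12)
= 270.5057 · e^0.032600 = 270.5057 × 1.033137 = C$279.47

C$279.47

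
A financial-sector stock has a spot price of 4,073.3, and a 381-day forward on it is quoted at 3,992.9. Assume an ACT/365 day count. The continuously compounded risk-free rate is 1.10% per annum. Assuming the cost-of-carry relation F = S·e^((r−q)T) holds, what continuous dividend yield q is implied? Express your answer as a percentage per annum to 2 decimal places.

From F = S·e^((r−q)T): (r − q) = ln(F/S)/T
ln(3992.9/4073.3) = ln(0.980262) = -0.019935
(r − q) = -0.019935 / (381/365) = -0.019098
q = r − ln(F/S)/T = 0.0110 + 0.019098 = 0.030098
q = 3.01%

3.01%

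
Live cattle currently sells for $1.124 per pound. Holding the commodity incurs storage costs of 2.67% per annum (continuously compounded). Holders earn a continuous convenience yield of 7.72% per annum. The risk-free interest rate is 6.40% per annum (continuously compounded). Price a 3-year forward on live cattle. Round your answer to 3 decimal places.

$1.170 per pound

Net carry = r + u − y = 0.0640 + 0.0267 − 0.0772 = 0.0135
F = S·e^((r+u−y)T) = 1.124 · e^(0.0135 × 3) = 1.124 · e^0.040500
= 1.124 × 1.041331 = $1.170 per pound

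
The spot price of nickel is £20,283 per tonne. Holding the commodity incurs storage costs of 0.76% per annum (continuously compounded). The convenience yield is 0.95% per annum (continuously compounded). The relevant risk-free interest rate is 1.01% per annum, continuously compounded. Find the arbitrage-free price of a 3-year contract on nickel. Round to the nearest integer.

Net carry = r + u − y = 0.0101 + 0.0076 − 0.0095 = 0.0082
F = S·e^((r+u−y)T) = 20283 · e^(0.0082 × 3) = 20283 · e^0.024600
= 20283 × 1.024905 = £20,788 per tonne

£20,788 per tonne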